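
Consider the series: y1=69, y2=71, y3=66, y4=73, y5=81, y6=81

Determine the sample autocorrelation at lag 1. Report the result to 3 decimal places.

Mean ȳ = (69 + 71 + 66 + 73 + 81 + 81)/6 = 73.5000
Σ(y_t−ȳ)(y_{t+1}−ȳ) = (11.2500) + (18.7500) + (3.7500) + (-3.7500) + (56.2500) = 86.2500
Denominator Σ(y_t−ȳ)² = 195.5000
r_1 = 86.2500 / 195.5000 = 0.441

0.441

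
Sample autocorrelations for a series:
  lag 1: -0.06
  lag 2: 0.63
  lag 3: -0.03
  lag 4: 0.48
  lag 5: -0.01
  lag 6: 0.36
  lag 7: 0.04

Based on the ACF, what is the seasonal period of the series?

The largest autocorrelation is r_2 = 0.63, with weaker echoes at lags 4 (0.48) and 6 (0.36); the remaining lags stay at or below 0.04.
The dominant spike at lag 2 indicates a seasonal period of 2.

2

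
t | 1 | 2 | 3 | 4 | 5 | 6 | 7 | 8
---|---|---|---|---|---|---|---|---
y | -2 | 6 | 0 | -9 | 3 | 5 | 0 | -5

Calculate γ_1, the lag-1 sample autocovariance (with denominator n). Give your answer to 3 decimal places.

-2.852

Mean ȳ = (-2 + 6 + 0 − 9 + 3 + 5 + 0 − 5)/8 = -0.2500
Deviations: -1.7500, 6.2500, 0.2500, -8.7500, 3.2500, 5.2500, 0.2500, -4.7500
Σ_{t=1}^{7}(y_t−ȳ)(y_{t+1}−ȳ) = -22.8125
γ_1 = -22.8125 / 8 = -2.852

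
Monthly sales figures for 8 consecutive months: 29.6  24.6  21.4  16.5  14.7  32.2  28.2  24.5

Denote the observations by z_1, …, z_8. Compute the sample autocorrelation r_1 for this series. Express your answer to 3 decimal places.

0.192

Mean z̄ = (29.6 + 24.6 + 21.4 + 16.5 + 14.7 + 32.2 + 28.2 + 24.5)/8 = 23.9625
Deviations from mean: 5.6375, 0.6375, -2.5625, -7.4625, -9.2625, 8.2375, 4.2375, 0.5375
Σ(z_t−z̄)(z_{t+1}−z̄) = (3.5939) + (-1.6336) + (19.1227) + (69.1214) + (-76.2998) + (34.9064) + (2.2777) = 51.0886
Denominator Σ(z_t−z̄)² = 266.3388
r_1 = 51.0886 / 266.3388 = 0.192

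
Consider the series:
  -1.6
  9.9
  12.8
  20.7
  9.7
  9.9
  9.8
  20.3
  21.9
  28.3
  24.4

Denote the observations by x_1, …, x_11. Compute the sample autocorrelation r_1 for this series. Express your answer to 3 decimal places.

Mean x̄ = (-1.6 + 9.9 + 12.8 + 20.7 + 9.7 + 9.9 + 9.8 + 20.3 + 21.9 + 28.3 + 24.4)/11 = 15.1000
Numerator Σ_{t=1}^{10}(x_t−x̄)(x_{t+1}−x̄) = 331.6400
Denominator Σ(x_t−x̄)² = 760.8800
r_1 = 331.6400 / 760.8800 = 0.436

0.436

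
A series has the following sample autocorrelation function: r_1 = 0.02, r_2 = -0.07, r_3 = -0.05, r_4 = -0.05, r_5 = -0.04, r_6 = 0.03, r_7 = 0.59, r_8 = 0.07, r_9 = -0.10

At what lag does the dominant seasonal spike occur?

The largest autocorrelation is r_7 = 0.59; the remaining lags stay at or below 0.07.
The dominant spike at lag 7 indicates a seasonal period of 7.

7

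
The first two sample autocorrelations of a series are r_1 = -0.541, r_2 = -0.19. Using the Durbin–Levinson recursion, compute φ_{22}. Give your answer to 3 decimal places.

φ_{22} = (r_2 − r_1²) / (1 − r_1²)
r_1² = (-0.541)² = 0.292681
Numerator = -0.19 − 0.2927 = -0.4827; denominator = 1 − 0.2927 = 0.7073
φ_{22} = -0.4827 / 0.7073 = -0.682

-0.682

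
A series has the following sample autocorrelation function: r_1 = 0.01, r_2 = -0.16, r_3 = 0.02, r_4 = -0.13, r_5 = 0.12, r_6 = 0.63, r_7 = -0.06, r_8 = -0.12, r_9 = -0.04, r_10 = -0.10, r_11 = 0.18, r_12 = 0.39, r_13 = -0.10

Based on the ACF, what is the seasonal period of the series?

6

The largest autocorrelation is r_6 = 0.63, with a weaker echo at lag 12 (0.39); the remaining lags stay at or below 0.18.
The dominant spike at lag 6 indicates a seasonal period of 6.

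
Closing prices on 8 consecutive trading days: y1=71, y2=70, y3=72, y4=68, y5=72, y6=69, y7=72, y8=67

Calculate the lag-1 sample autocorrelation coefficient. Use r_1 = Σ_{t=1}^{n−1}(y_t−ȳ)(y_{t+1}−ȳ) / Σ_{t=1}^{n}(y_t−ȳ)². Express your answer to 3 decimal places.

Mean ȳ = (71 + 70 + 72 + 68 + 72 + 69 + 72 + 67)/8 = 70.1250
Deviations from mean: 0.8750, -0.1250, 1.8750, -2.1250, 1.8750, -1.1250, 1.8750, -3.1250
Numerator Σ_{t=1}^{7}(y_t−ȳ)(y_{t+1}−ȳ) = -18.3906
Denominator Σ(y_t−ȳ)² = 26.8750
r_1 = -18.3906 / 26.8750 = -0.684

-0.684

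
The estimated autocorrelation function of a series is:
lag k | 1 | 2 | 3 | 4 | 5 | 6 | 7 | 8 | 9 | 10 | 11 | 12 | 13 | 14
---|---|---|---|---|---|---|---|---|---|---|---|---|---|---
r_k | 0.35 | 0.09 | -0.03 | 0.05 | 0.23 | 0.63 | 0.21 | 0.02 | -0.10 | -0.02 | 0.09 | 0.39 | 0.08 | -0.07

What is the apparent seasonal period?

6

The largest autocorrelation is r_6 = 0.63, with a weaker echo at lag 12 (0.39); the remaining lags stay at or below 0.35. The elevated value at lag 1 (0.35), dropping to 0.09 at lag 2, reflects decaying short-term dependence rather than seasonality.
The dominant spike at lag 6 indicates a seasonal period of 6.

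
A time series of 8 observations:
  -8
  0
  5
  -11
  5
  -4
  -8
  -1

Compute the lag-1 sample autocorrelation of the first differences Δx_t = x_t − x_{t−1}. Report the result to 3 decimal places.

First differences Δx: 8, 5, -16, 16, -9, -4, 7
Mean of differences = 1.0000
Numerator Σ(Δx_t−Δx̄)(Δx_{t+1}−Δx̄) = -425.0000
Denominator Σ(Δx_t−Δx̄)² = 740.0000
r_1(Δx) = -425.0000 / 740.0000 = -0.574

-0.574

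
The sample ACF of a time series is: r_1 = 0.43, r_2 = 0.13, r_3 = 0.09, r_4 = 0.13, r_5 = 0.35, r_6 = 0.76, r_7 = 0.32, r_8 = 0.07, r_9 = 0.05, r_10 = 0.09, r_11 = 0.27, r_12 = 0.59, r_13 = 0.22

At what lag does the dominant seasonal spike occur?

6

The largest autocorrelation is r_6 = 0.76, with a weaker echo at lag 12 (0.59); the remaining lags stay at or below 0.43. The elevated value at lag 1 (0.43), dropping to 0.13 at lag 2, reflects decaying short-term dependence rather than seasonality.
The dominant spike at lag 6 indicates a seasonal period of 6.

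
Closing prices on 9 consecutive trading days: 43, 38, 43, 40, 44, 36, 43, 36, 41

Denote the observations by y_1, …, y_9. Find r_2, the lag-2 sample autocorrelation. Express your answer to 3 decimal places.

0.626

Mean ȳ = (43 + 38 + 43 + 40 + 44 + 36 + 43 + 36 + 41)/9 = 40.4444
Numerator Σ_{t=1}^{7}(y_t−ȳ)(y_{t+2}−ȳ) = 48.9383
Denominator Σ(y_t−ȳ)² = 78.2222
r_2 = 48.9383 / 78.2222 = 0.626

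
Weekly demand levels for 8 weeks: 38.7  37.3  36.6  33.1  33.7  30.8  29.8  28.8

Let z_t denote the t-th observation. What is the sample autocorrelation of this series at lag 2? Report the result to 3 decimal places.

0.299

Mean z̄ = (38.7 + 37.3 + 36.6 + 33.1 + 33.7 + 30.8 + 29.8 + 28.8)/8 = 33.6000
Σ(z_t−z̄)(z_{t+2}−z̄) = (15.3000) + (-1.8500) + (0.3000) + (1.4000) + (-0.3800) + (13.4400) = 28.2100
Denominator Σ(z_t−z̄)² = 94.2800
r_2 = 28.2100 / 94.2800 = 0.299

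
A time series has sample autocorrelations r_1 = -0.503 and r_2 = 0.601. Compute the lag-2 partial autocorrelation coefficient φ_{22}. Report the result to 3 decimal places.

0.466

φ_{22} = (r_2 − r_1²) / (1 − r_1²)
r_1² = (-0.503)² = 0.253009
Numerator = 0.601 − 0.2530 = 0.3480; denominator = 1 − 0.2530 = 0.7470
φ_{22} = 0.3480 / 0.7470 = 0.466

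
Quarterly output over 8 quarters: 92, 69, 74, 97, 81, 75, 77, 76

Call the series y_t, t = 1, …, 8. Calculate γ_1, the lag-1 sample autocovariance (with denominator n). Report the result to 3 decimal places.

-16.018

Mean ȳ = (92 + 69 + 74 + 97 + 81 + 75 + 77 + 76)/8 = 80.1250
Deviations: 11.8750, -11.1250, -6.1250, 16.8750, 0.8750, -5.1250, -3.1250, -4.1250
Σ_{t=1}^{7}(y_t−ȳ)(y_{t+1}−ȳ) = -128.1406
γ_1 = -128.1406 / 8 = -16.018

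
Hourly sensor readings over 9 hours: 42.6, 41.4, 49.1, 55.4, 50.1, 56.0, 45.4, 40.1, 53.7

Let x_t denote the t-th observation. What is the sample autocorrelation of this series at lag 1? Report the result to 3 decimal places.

Mean x̄ = (42.6 + 41.4 + 49.1 + 55.4 + 50.1 + 56.0 + 45.4 + 40.1 + 53.7)/9 = 48.2000
Numerator Σ_{t=1}^{8}(x_t−x̄)(x_{t+1}−x̄) = 23.2300
Denominator Σ(x_t−x̄)² = 298.4000
r_1 = 23.2300 / 298.4000 = 0.078

0.078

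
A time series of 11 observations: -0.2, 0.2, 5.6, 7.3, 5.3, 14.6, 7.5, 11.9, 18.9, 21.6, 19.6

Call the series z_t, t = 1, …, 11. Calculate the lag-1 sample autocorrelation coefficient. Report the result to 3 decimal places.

0.616

Mean z̄ = (-0.2 + 0.2 + 5.6 + 7.3 + 5.3 + 14.6 + 7.5 + 11.9 + 18.9 + 21.6 + 19.6)/11 = 10.2091
Numerator Σ_{t=1}^{10}(z_t−z̄)(z_{t+1}−z̄) = 360.6399
Denominator Σ(z_t−z̄)² = 585.2891
r_1 = 360.6399 / 585.2891 = 0.616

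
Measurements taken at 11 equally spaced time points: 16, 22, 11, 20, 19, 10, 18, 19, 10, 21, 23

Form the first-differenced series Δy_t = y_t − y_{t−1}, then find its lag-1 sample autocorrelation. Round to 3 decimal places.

-0.537

First differences Δy: 6, -11, 9, -1, -9, 8, 1, -9, 11, 2
Mean of differences = 0.7000
Numerator Σ(Δy_t−Δȳ)(Δy_{t+1}−Δȳ) = -314.7900
Denominator Σ(Δy_t−Δȳ)² = 586.1000
r_1(Δy) = -314.7900 / 586.1000 = -0.537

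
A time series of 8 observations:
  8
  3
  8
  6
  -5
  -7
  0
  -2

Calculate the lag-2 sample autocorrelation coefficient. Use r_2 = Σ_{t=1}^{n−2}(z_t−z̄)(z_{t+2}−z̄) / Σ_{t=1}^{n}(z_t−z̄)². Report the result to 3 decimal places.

Mean z̄ = (8 + 3 + 8 + 6 − 5 − 7 + 0 − 2)/8 = 1.3750
Deviations from mean: 6.6250, 1.6250, 6.6250, 4.6250, -6.3750, -8.3750, -1.3750, -3.3750
Σ(z_t−z̄)(z_{t+2}−z̄) = (43.8906) + (7.5156) + (-42.2344) + (-38.7344) + (8.7656) + (28.2656) = 7.4688
Denominator Σ(z_t−z̄)² = 235.8750
r_2 = 7.4688 / 235.8750 = 0.032

0.032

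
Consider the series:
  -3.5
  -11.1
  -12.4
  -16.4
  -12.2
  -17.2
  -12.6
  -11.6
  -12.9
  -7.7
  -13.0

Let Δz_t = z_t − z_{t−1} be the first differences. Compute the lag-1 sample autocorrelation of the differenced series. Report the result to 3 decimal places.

-0.396

First differences Δz: -7.6, -1.3, -4.0, 4.2, -5.0, 4.6, 1.0, -1.3, 5.2, -5.3
Mean of differences = -0.9500
Numerator Σ(Δz_t−Δz̄)(Δz_{t+1}−Δz̄) = -74.4125
Denominator Σ(Δz_t−Δz̄)² = 188.0450
r_1(Δz) = -74.4125 / 188.0450 = -0.396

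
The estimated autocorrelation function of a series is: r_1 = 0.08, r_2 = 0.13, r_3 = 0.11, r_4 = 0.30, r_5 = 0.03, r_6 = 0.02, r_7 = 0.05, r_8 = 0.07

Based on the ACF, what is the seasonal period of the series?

4

The largest autocorrelation is r_4 = 0.30; the remaining lags stay at or below 0.13.
The dominant spike at lag 4 indicates a seasonal period of 4.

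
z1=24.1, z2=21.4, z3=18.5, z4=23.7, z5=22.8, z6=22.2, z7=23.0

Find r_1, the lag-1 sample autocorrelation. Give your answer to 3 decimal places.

-0.147

Mean z̄ = (24.1 + 21.4 + 18.5 + 23.7 + 22.8 + 22.2 + 23.0)/7 = 22.2429
Numerator Σ_{t=1}^{6}(z_t−z̄)(z_{t+1}−z̄) = -3.1090
Denominator Σ(z_t−z̄)² = 21.1771
r_1 = -3.1090 / 21.1771 = -0.147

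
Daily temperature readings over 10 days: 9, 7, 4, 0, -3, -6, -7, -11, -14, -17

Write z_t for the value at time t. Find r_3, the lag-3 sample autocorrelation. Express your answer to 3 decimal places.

Mean z̄ = (9 + 7 + 4 + 0 − 3 − 6 − 7 − 11 − 14 − 17)/10 = -3.8000
Numerator Σ_{t=1}^{7}(z_t−z̄)(z_{t+3}−z̄) = 86.8800
Denominator Σ(z_t−z̄)² = 701.6000
r_3 = 86.8800 / 701.6000 = 0.124

0.124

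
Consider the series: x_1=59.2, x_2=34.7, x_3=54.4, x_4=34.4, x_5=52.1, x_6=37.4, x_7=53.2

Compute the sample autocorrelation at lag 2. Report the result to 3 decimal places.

0.651

Mean x̄ = (59.2 + 34.7 + 54.4 + 34.4 + 52.1 + 37.4 + 53.2)/7 = 46.4857
Deviations from mean: 12.7143, -11.7857, 7.9143, -12.0857, 5.6143, -9.0857, 6.7143
Numerator Σ_{t=1}^{5}(x_t−x̄)(x_{t+2}−x̄) = 434.9996
Denominator Σ(x_t−x̄)² = 668.4086
r_2 = 434.9996 / 668.4086 = 0.651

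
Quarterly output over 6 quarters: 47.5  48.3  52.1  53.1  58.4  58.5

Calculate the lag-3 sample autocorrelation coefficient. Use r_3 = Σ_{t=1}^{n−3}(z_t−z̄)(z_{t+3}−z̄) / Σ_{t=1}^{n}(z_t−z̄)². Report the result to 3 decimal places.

Mean z̄ = (47.5 + 48.3 + 52.1 + 53.1 + 58.4 + 58.5)/6 = 52.9833
Σ(z_t−z̄)(z_{t+3}−z̄) = (-0.6397) + (-25.3681) + (-4.8731) = -30.8808
Denominator Σ(z_t−z̄)² = 112.5683
r_3 = -30.8808 / 112.5683 = -0.274

-0.274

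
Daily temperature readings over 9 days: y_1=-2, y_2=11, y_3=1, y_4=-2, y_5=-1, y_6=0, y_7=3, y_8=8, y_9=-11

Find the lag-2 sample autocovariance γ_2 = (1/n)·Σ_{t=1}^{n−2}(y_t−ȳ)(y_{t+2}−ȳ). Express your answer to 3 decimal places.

Mean ȳ = (-2 + 11 + 1 − 2 − 1 + 0 + 3 + 8 − 11)/9 = 0.7778
Σ_{t=1}^{7}(y_t−ȳ)(y_{t+2}−ȳ) = -62.9877
γ_2 = -62.9877 / 9 = -6.999

-6.999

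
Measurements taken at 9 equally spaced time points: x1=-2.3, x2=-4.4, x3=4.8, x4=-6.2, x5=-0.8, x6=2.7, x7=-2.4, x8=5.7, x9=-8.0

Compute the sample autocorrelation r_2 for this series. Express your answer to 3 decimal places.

Mean x̄ = (-2.3 − 4.4 + 4.8 − 6.2 − 0.8 + 2.7 − 2.4 + 5.7 − 8.0)/9 = -1.2111
Σ(x_t−x̄)(x_{t+2}−x̄) = (-6.5454) + (15.9090) + (2.4712) + (-19.5121) + (-0.4888) + (27.0301) + (8.0712) = 26.9353
Denominator Σ(x_t−x̄)² = 183.1089
r_2 = 26.9353 / 183.1089 = 0.147

0.147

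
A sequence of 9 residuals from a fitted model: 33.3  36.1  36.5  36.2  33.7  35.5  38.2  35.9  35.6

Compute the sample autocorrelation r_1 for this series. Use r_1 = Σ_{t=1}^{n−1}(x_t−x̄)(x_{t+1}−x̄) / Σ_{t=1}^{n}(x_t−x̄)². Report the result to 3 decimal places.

Mean x̄ = (33.3 + 36.1 + 36.5 + 36.2 + 33.7 + 35.5 + 38.2 + 35.9 + 35.6)/9 = 35.6667
Numerator Σ_{t=1}^{8}(x_t−x̄)(x_{t+1}−x̄) = -0.7878
Denominator Σ(x_t−x̄)² = 17.1400
r_1 = -0.7878 / 17.1400 = -0.046

-0.046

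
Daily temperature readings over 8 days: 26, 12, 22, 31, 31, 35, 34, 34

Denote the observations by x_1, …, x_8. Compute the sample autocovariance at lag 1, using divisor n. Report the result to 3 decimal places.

Mean x̄ = (26 + 12 + 22 + 31 + 31 + 35 + 34 + 34)/8 = 28.1250
Deviations: -2.1250, -16.1250, -6.1250, 2.8750, 2.8750, 6.8750, 5.8750, 5.8750
Σ_{t=1}^{7}(x_t−x̄)(x_{t+1}−x̄) = 218.3594
γ_1 = 218.3594 / 8 = 27.295

27.295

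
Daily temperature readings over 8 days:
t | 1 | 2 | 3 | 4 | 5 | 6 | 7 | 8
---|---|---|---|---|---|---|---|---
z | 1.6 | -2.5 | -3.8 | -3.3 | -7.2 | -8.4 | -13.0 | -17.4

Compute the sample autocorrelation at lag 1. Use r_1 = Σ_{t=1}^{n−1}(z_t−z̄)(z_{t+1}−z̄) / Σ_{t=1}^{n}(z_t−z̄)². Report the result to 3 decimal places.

0.509

Mean z̄ = (1.6 − 2.5 − 3.8 − 3.3 − 7.2 − 8.4 − 13.0 − 17.4)/8 = -6.7500
Deviations from mean: 8.3500, 4.2500, 2.9500, 3.4500, -0.4500, -1.6500, -6.2500, -10.6500
Σ(z_t−z̄)(z_{t+1}−z̄) = (35.4875) + (12.5375) + (10.1775) + (-1.5525) + (0.7425) + (10.3125) + (66.5625) = 134.2675
Denominator Σ(z_t−z̄)² = 263.8000
r_1 = 134.2675 / 263.8000 = 0.509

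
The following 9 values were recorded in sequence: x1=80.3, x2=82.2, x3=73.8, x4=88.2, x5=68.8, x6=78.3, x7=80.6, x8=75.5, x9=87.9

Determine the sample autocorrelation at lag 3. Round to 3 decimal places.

Mean x̄ = (80.3 + 82.2 + 73.8 + 88.2 + 68.8 + 78.3 + 80.6 + 75.5 + 87.9)/9 = 79.5111
Numerator Σ_{t=1}^{6}(x_t−x̄)(x_{t+3}−x̄) = 27.2352
Denominator Σ(x_t−x̄)² = 319.8089
r_3 = 27.2352 / 319.8089 = 0.085

0.085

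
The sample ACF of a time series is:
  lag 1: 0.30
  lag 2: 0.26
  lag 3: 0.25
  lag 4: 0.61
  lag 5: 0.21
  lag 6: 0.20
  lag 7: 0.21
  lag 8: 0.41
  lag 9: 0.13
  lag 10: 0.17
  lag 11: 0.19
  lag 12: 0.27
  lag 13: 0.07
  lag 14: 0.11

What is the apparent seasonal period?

The largest autocorrelation is r_4 = 0.61, with a weaker echo at lag 8 (0.41); the remaining lags stay at or below 0.30. The elevated value at lag 1 (0.30), dropping to 0.26 at lag 2, reflects decaying short-term dependence rather than seasonality.
The dominant spike at lag 4 indicates a seasonal period of 4.

4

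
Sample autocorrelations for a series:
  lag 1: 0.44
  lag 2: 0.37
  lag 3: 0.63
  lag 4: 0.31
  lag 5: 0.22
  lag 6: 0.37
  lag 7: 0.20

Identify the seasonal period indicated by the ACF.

3

The largest autocorrelation is r_3 = 0.63; the remaining lags stay at or below 0.44. The elevated value at lag 1 (0.44), dropping to 0.37 at lag 2, reflects decaying short-term dependence rather than seasonality.
The dominant spike at lag 3 indicates a seasonal period of 3.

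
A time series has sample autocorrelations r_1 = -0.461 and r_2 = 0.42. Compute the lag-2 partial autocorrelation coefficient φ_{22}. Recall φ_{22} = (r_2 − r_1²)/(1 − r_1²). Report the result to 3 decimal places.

φ_{22} = (r_2 − r_1²) / (1 − r_1²)
r_1² = (-0.461)² = 0.212521
Numerator = 0.42 − 0.2125 = 0.2075; denominator = 1 − 0.2125 = 0.7875
φ_{22} = 0.2075 / 0.7875 = 0.263

0.263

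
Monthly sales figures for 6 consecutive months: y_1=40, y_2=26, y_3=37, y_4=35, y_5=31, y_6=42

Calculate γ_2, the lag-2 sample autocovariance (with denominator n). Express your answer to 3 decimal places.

0.269

Mean ȳ = (40 + 26 + 37 + 35 + 31 + 42)/6 = 35.1667
Σ_{t=1}^{4}(y_t−ȳ)(y_{t+2}−ȳ) = 1.6111
γ_2 = 1.6111 / 6 = 0.269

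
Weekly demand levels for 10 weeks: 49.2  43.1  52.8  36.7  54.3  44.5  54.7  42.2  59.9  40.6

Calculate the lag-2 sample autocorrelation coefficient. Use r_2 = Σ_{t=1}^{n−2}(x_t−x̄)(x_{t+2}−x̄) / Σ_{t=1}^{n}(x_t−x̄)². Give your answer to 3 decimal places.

Mean x̄ = (49.2 + 43.1 + 52.8 + 36.7 + 54.3 + 44.5 + 54.7 + 42.2 + 59.9 + 40.6)/10 = 47.8000
Numerator Σ_{t=1}^{8}(x_t−x̄)(x_{t+2}−x̄) = 315.4400
Denominator Σ(x_t−x̄)² = 502.6200
r_2 = 315.4400 / 502.6200 = 0.628

0.628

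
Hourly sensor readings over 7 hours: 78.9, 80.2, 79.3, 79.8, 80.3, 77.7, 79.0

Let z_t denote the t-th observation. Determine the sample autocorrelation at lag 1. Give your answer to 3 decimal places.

-0.204

Mean z̄ = (78.9 + 80.2 + 79.3 + 79.8 + 80.3 + 77.7 + 79.0)/7 = 79.3143
Deviations from mean: -0.4143, 0.8857, -0.0143, 0.4857, 0.9857, -1.6143, -0.3143
Σ(z_t−z̄)(z_{t+1}−z̄) = (-0.3669) + (-0.0127) + (-0.0069) + (0.4788) + (-1.5912) + (0.5073) = -0.9916
Denominator Σ(z_t−z̄)² = 4.8686
r_1 = -0.9916 / 4.8686 = -0.204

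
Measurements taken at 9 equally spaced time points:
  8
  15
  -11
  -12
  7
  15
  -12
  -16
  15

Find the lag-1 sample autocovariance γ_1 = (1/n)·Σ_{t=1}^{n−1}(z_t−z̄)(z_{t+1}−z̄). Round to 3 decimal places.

-11.889

Mean z̄ = (8 + 15 − 11 − 12 + 7 + 15 − 12 − 16 + 15)/9 = 1.0000
Σ_{t=1}^{8}(z_t−z̄)(z_{t+1}−z̄) = -107.0000
γ_1 = -107.0000 / 9 = -11.889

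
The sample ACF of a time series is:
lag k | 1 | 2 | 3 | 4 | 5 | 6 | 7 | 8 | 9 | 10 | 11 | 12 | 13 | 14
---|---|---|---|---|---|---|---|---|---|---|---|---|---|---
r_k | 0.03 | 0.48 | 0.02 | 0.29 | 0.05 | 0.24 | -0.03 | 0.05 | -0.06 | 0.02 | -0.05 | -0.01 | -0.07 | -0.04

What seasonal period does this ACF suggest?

2

The largest autocorrelation is r_2 = 0.48, with weaker echoes at lags 4 (0.29) and 6 (0.24); the remaining lags stay at or below 0.05.
The dominant spike at lag 2 indicates a seasonal period of 2.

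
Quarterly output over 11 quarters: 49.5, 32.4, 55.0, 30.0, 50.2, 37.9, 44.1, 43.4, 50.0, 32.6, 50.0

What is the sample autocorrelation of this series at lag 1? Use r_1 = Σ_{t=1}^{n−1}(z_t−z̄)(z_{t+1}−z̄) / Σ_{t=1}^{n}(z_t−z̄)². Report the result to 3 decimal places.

Mean z̄ = (49.5 + 32.4 + 55.0 + 30.0 + 50.2 + 37.9 + 44.1 + 43.4 + 50.0 + 32.6 + 50.0)/11 = 43.1909
Numerator Σ_{t=1}^{10}(z_t−z̄)(z_{t+1}−z̄) = -628.2501
Denominator Σ(z_t−z̄)² = 752.5891
r_1 = -628.2501 / 752.5891 = -0.835

-0.835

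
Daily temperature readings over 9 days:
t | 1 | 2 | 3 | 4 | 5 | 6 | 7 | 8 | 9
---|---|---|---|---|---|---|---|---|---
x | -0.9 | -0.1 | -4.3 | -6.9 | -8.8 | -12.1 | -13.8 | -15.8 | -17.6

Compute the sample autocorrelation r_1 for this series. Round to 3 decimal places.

0.708

Mean x̄ = (-0.9 − 0.1 − 4.3 − 6.9 − 8.8 − 12.1 − 13.8 − 15.8 − 17.6)/9 = -8.9222
Numerator Σ_{t=1}^{8}(x_t−x̄)(x_{t+1}−x̄) = 229.4906
Denominator Σ(x_t−x̄)² = 324.1556
r_1 = 229.4906 / 324.1556 = 0.708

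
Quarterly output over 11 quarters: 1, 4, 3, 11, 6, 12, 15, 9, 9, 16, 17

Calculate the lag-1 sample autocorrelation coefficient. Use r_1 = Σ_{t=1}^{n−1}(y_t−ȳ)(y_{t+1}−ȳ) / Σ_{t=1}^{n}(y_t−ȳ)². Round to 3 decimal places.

0.392

Mean ȳ = (1 + 4 + 3 + 11 + 6 + 12 + 15 + 9 + 9 + 16 + 17)/11 = 9.3636
Numerator Σ_{t=1}^{10}(y_t−ȳ)(y_{t+1}−ȳ) = 115.4132
Denominator Σ(y_t−ȳ)² = 294.5455
r_1 = 115.4132 / 294.5455 = 0.392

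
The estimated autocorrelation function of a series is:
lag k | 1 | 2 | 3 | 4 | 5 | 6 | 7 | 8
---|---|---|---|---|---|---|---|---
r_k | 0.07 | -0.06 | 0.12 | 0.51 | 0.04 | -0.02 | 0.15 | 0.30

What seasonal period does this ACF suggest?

The largest autocorrelation is r_4 = 0.51, with a weaker echo at lag 8 (0.30); the remaining lags stay at or below 0.15.
The dominant spike at lag 4 indicates a seasonal period of 4.

4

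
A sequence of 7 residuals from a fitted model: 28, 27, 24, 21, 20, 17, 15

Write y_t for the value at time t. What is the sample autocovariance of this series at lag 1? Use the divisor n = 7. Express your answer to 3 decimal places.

12.090

Mean ȳ = (28 + 27 + 24 + 21 + 20 + 17 + 15)/7 = 21.7143
Σ_{t=1}^{6}(y_t−ȳ)(y_{t+1}−ȳ) = 84.6327
γ_1 = 84.6327 / 7 = 12.090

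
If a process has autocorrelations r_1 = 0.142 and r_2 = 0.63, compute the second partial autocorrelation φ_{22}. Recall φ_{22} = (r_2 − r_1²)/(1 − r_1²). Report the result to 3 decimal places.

φ_{22} = (r_2 − r_1²) / (1 − r_1²)
r_1² = (0.142)² = 0.020164
Numerator = 0.63 − 0.0202 = 0.6098; denominator = 1 − 0.0202 = 0.9798
φ_{22} = 0.6098 / 0.9798 = 0.622

0.622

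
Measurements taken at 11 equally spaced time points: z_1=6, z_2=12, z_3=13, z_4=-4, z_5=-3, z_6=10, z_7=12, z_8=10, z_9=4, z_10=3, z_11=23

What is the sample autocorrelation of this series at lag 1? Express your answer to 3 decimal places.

0.020

Mean z̄ = (6 + 12 + 13 − 4 − 3 + 10 + 12 + 10 + 4 + 3 + 23)/11 = 7.8182
Numerator Σ_{t=1}^{10}(z_t−z̄)(z_{t+1}−z̄) = 12.2397
Denominator Σ(z_t−z̄)² = 599.6364
r_1 = 12.2397 / 599.6364 = 0.020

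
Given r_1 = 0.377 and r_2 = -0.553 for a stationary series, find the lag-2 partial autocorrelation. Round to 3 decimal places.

φ_{22} = (r_2 − r_1²) / (1 − r_1²)
r_1² = (0.377)² = 0.142129
Numerator = -0.553 − 0.1421 = -0.6951; denominator = 1 − 0.1421 = 0.8579
φ_{22} = -0.6951 / 0.8579 = -0.810

-0.810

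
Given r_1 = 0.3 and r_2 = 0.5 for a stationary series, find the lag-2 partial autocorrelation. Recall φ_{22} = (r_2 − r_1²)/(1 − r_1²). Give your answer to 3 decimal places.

φ_{22} = (r_2 − r_1²) / (1 − r_1²)
r_1² = (0.3)² = 0.09
Numerator = 0.5 − 0.0900 = 0.4100; denominator = 1 − 0.0900 = 0.9100
φ_{22} = 0.4100 / 0.9100 = 0.451

0.451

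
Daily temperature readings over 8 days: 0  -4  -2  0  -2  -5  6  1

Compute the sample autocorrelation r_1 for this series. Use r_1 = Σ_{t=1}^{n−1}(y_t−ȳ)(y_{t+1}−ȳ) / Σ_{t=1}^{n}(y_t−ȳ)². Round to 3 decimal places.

Mean ȳ = (0 − 4 − 2 + 0 − 2 − 5 + 6 + 1)/8 = -0.7500
Σ(y_t−ȳ)(y_{t+1}−ȳ) = (-2.4375) + (4.0625) + (-0.9375) + (-0.9375) + (5.3125) + (-28.6875) + (11.8125) = -11.8125
Denominator Σ(y_t−ȳ)² = 81.5000
r_1 = -11.8125 / 81.5000 = -0.145

-0.145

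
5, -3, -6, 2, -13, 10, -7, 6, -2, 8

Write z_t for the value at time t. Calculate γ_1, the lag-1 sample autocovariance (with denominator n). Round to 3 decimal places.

-30.500

Mean z̄ = (5 − 3 − 6 + 2 − 13 + 10 − 7 + 6 − 2 + 8)/10 = 0.0000
Σ_{t=1}^{9}(z_t−z̄)(z_{t+1}−z̄) = -305.0000
γ_1 = -305.0000 / 10 = -30.500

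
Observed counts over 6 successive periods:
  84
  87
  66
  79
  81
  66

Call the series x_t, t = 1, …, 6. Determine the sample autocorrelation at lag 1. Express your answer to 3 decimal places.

-0.241

Mean x̄ = (84 + 87 + 66 + 79 + 81 + 66)/6 = 77.1667
Numerator Σ_{t=1}^{5}(x_t−x̄)(x_{t+1}−x̄) = -98.8611
Denominator Σ(x_t−x̄)² = 410.8333
r_1 = -98.8611 / 410.8333 = -0.241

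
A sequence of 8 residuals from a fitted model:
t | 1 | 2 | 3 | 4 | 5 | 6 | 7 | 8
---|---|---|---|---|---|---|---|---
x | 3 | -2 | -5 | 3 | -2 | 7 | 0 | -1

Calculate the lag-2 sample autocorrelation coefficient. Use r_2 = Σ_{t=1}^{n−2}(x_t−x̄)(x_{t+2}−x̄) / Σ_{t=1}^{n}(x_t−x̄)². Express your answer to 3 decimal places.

Mean x̄ = (3 − 2 − 5 + 3 − 2 + 7 + 0 − 1)/8 = 0.3750
Σ(x_t−x̄)(x_{t+2}−x̄) = (-14.1094) + (-6.2344) + (12.7656) + (17.3906) + (0.8906) + (-9.1094) = 1.5938
Denominator Σ(x_t−x̄)² = 99.8750
r_2 = 1.5938 / 99.8750 = 0.016

0.016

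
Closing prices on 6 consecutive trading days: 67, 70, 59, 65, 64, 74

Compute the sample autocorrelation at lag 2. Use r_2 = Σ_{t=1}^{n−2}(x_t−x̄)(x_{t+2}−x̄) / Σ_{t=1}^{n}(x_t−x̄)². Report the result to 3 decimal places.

-0.011

Mean x̄ = (67 + 70 + 59 + 65 + 64 + 74)/6 = 66.5000
Deviations from mean: 0.5000, 3.5000, -7.5000, -1.5000, -2.5000, 7.5000
Σ(x_t−x̄)(x_{t+2}−x̄) = (-3.7500) + (-5.2500) + (18.7500) + (-11.2500) = -1.5000
Denominator Σ(x_t−x̄)² = 133.5000
r_2 = -1.5000 / 133.5000 = -0.011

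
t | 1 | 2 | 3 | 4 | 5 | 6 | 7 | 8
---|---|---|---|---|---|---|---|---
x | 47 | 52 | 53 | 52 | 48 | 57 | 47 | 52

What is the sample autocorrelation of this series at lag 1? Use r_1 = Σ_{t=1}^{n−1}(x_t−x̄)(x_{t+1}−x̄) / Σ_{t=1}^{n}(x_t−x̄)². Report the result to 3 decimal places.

-0.583

Mean x̄ = (47 + 52 + 53 + 52 + 48 + 57 + 47 + 52)/8 = 51.0000
Deviations from mean: -4.0000, 1.0000, 2.0000, 1.0000, -3.0000, 6.0000, -4.0000, 1.0000
Σ(x_t−x̄)(x_{t+1}−x̄) = (-4.0000) + (2.0000) + (2.0000) + (-3.0000) + (-18.0000) + (-24.0000) + (-4.0000) = -49.0000
Denominator Σ(x_t−x̄)² = 84.0000
r_1 = -49.0000 / 84.0000 = -0.583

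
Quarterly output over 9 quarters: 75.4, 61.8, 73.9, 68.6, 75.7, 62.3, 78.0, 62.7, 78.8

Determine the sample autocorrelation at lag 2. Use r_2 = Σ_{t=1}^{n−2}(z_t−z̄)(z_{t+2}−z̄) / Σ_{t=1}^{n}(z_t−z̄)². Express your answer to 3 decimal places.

0.582

Mean z̄ = (75.4 + 61.8 + 73.9 + 68.6 + 75.7 + 62.3 + 78.0 + 62.7 + 78.8)/9 = 70.8000
Σ(z_t−z̄)(z_{t+2}−z̄) = (14.2600) + (19.8000) + (15.1900) + (18.7000) + (35.2800) + (68.8500) + (57.6000) = 229.6800
Denominator Σ(z_t−z̄)² = 394.3200
r_2 = 229.6800 / 394.3200 = 0.582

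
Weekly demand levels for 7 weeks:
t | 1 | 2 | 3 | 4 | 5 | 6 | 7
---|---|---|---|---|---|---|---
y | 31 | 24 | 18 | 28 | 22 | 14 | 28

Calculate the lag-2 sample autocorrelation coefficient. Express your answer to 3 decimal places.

-0.364

Mean ȳ = (31 + 24 + 18 + 28 + 22 + 14 + 28)/7 = 23.5714
Deviations from mean: 7.4286, 0.4286, -5.5714, 4.4286, -1.5714, -9.5714, 4.4286
Σ(y_t−ȳ)(y_{t+2}−ȳ) = (-41.3878) + (1.8980) + (8.7551) + (-42.3878) + (-6.9592) = -80.0816
Denominator Σ(y_t−ȳ)² = 219.7143
r_2 = -80.0816 / 219.7143 = -0.364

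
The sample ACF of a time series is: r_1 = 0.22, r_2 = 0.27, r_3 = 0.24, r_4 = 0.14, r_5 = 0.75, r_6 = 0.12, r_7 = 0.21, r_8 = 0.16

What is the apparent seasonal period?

The largest autocorrelation is r_5 = 0.75; the remaining lags stay at or below 0.27.
The dominant spike at lag 5 indicates a seasonal period of 5.

5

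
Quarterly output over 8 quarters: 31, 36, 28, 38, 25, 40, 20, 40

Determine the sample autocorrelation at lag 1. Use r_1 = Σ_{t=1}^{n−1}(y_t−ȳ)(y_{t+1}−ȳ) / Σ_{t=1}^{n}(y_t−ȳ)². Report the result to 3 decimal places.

Mean ȳ = (31 + 36 + 28 + 38 + 25 + 40 + 20 + 40)/8 = 32.2500
Deviations from mean: -1.2500, 3.7500, -4.2500, 5.7500, -7.2500, 7.7500, -12.2500, 7.7500
Numerator Σ_{t=1}^{7}(y_t−ȳ)(y_{t+1}−ȳ) = -332.8125
Denominator Σ(y_t−ȳ)² = 389.5000
r_1 = -332.8125 / 389.5000 = -0.854

-0.854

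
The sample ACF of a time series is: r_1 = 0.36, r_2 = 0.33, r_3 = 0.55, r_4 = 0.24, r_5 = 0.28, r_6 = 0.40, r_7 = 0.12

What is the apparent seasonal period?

3

The largest autocorrelation is r_3 = 0.55, with a weaker echo at lag 6 (0.40); the remaining lags stay at or below 0.36. The elevated value at lag 1 (0.36), dropping to 0.33 at lag 2, reflects decaying short-term dependence rather than seasonality.
The dominant spike at lag 3 indicates a seasonal period of 3.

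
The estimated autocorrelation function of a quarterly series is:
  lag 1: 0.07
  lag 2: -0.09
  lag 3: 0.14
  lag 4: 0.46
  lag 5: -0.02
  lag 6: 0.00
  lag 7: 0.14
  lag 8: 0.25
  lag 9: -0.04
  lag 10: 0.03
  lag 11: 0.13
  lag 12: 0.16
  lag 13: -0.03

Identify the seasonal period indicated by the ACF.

4

The largest autocorrelation is r_4 = 0.46, with weaker echoes at lags 8 (0.25) and 12 (0.16); the remaining lags stay at or below 0.14.
The dominant spike at lag 4 indicates a seasonal period of 4.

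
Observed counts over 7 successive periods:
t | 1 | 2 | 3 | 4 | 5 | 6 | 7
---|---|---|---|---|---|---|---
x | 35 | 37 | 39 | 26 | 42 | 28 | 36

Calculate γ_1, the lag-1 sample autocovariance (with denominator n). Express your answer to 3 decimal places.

Mean x̄ = (35 + 37 + 39 + 26 + 42 + 28 + 36)/7 = 34.7143
Deviations: 0.2857, 2.2857, 4.2857, -8.7143, 7.2857, -6.7143, 1.2857
Σ_{t=1}^{6}(x_t−x̄)(x_{t+1}−x̄) = -147.9388
γ_1 = -147.9388 / 7 = -21.134

-21.134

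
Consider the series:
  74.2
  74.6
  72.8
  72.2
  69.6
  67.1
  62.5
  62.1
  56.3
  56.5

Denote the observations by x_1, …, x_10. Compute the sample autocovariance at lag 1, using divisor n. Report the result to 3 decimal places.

Mean x̄ = (74.2 + 74.6 + 72.8 + 72.2 + 69.6 + 67.1 + 62.5 + 62.1 + 56.3 + 56.5)/10 = 66.7900
Σ_{t=1}^{9}(x_t−x̄)(x_{t+1}−x̄) = 329.3279
γ_1 = 329.3279 / 10 = 32.933

32.933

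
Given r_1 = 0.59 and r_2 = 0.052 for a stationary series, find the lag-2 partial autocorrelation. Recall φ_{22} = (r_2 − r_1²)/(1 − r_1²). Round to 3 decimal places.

-0.454

φ_{22} = (r_2 − r_1²) / (1 − r_1²)
r_1² = (0.59)² = 0.3481
Numerator = 0.052 − 0.3481 = -0.2961; denominator = 1 − 0.3481 = 0.6519
φ_{22} = -0.2961 / 0.6519 = -0.454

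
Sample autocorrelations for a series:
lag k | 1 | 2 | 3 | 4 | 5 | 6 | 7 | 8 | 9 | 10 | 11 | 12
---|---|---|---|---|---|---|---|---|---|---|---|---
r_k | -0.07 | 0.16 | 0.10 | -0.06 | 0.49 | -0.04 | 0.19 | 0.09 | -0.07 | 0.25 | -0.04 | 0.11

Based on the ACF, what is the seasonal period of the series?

5

The largest autocorrelation is r_5 = 0.49, with a weaker echo at lag 10 (0.25); the remaining lags stay at or below 0.19.
The dominant spike at lag 5 indicates a seasonal period of 5.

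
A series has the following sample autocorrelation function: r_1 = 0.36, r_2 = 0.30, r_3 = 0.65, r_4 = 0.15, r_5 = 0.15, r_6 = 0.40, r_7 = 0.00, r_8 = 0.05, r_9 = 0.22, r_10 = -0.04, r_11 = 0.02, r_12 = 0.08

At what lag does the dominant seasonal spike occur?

3

The largest autocorrelation is r_3 = 0.65, with a weaker echo at lag 6 (0.40); the remaining lags stay at or below 0.36. The elevated value at lag 1 (0.36), dropping to 0.30 at lag 2, reflects decaying short-term dependence rather than seasonality.
The dominant spike at lag 3 indicates a seasonal period of 3.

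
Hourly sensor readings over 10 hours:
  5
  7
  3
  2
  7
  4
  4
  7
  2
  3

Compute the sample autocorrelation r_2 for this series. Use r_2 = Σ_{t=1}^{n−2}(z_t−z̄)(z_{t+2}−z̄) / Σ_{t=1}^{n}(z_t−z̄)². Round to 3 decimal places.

Mean z̄ = (5 + 7 + 3 + 2 + 7 + 4 + 4 + 7 + 2 + 3)/10 = 4.4000
Numerator Σ_{t=1}^{8}(z_t−z̄)(z_{t+2}−z̄) = -14.5200
Denominator Σ(z_t−z̄)² = 36.4000
r_2 = -14.5200 / 36.4000 = -0.399

-0.399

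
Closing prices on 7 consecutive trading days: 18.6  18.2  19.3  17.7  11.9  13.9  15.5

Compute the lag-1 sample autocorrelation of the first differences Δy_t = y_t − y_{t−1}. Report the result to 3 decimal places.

-0.090

First differences Δy: -0.4, 1.1, -1.6, -5.8, 2.0, 1.6
Mean of differences = -0.5167
Numerator Σ(Δy_t−Δȳ)(Δy_{t+1}−Δȳ) = -3.8086
Denominator Σ(Δy_t−Δȳ)² = 42.5283
r_1(Δy) = -3.8086 / 42.5283 = -0.090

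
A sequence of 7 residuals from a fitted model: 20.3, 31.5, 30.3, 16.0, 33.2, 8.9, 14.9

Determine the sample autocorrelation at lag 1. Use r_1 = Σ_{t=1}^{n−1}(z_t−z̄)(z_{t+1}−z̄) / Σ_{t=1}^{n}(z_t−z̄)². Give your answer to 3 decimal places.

Mean z̄ = (20.3 + 31.5 + 30.3 + 16.0 + 33.2 + 8.9 + 14.9)/7 = 22.1571
Deviations from mean: -1.8571, 9.3429, 8.1429, -6.1571, 11.0429, -13.2571, -7.2571
Σ(z_t−z̄)(z_{t+1}−z̄) = (-17.3510) + (76.0776) + (-50.1367) + (-67.9924) + (-146.3967) + (96.2090) = -109.5904
Denominator Σ(z_t−z̄)² = 545.3171
r_1 = -109.5904 / 545.3171 = -0.201

-0.201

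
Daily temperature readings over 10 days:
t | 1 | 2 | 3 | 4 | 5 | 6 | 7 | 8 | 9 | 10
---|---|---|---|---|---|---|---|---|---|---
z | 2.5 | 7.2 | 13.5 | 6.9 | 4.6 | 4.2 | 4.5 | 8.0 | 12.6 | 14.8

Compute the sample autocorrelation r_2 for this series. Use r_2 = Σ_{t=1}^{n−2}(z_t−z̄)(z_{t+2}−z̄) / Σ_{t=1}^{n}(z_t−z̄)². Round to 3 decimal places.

-0.291

Mean z̄ = (2.5 + 7.2 + 13.5 + 6.9 + 4.6 + 4.2 + 4.5 + 8.0 + 12.6 + 14.8)/10 = 7.8800
Numerator Σ_{t=1}^{8}(z_t−z̄)(z_{t+2}−z̄) = -48.8748
Denominator Σ(z_t−z̄)² = 167.8560
r_2 = -48.8748 / 167.8560 = -0.291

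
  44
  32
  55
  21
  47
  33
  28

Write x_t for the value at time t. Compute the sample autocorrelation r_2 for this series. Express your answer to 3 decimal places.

0.421

Mean x̄ = (44 + 32 + 55 + 21 + 47 + 33 + 28)/7 = 37.1429
Deviations from mean: 6.8571, -5.1429, 17.8571, -16.1429, 9.8571, -4.1429, -9.1429
Σ(x_t−x̄)(x_{t+2}−x̄) = (122.4490) + (83.0204) + (176.0204) + (66.8776) + (-90.1224) = 358.2449
Denominator Σ(x_t−x̄)² = 850.8571
r_2 = 358.2449 / 850.8571 = 0.421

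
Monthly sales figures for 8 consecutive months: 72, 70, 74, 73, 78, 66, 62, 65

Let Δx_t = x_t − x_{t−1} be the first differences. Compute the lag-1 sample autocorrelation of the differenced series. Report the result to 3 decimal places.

-0.240

First differences Δx: -2, 4, -1, 5, -12, -4, 3
Mean of differences = -1.0000
Numerator Σ(Δx_t−Δx̄)(Δx_{t+1}−Δx̄) = -50.0000
Denominator Σ(Δx_t−Δx̄)² = 208.0000
r_1(Δx) = -50.0000 / 208.0000 = -0.240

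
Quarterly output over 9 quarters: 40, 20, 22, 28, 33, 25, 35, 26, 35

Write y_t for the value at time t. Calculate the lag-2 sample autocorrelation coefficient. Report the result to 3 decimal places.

-0.054

Mean ȳ = (40 + 20 + 22 + 28 + 33 + 25 + 35 + 26 + 35)/9 = 29.3333
Numerator Σ_{t=1}^{7}(y_t−ȳ)(y_{t+2}−ȳ) = -19.5556
Denominator Σ(y_t−ȳ)² = 364.0000
r_2 = -19.5556 / 364.0000 = -0.054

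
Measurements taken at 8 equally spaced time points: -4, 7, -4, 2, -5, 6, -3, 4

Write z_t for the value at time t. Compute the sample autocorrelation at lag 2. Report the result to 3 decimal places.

Mean z̄ = (-4 + 7 − 4 + 2 − 5 + 6 − 3 + 4)/8 = 0.3750
Deviations from mean: -4.3750, 6.6250, -4.3750, 1.6250, -5.3750, 5.6250, -3.3750, 3.6250
Numerator Σ_{t=1}^{6}(z_t−z̄)(z_{t+2}−z̄) = 101.0938
Denominator Σ(z_t−z̄)² = 169.8750
r_2 = 101.0938 / 169.8750 = 0.595

0.595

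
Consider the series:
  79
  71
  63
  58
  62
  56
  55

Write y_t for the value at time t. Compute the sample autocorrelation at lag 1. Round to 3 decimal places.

Mean ȳ = (79 + 71 + 63 + 58 + 62 + 56 + 55)/7 = 63.4286
Deviations from mean: 15.5714, 7.5714, -0.4286, -5.4286, -1.4286, -7.4286, -8.4286
Numerator Σ_{t=1}^{6}(y_t−ȳ)(y_{t+1}−ȳ) = 197.9592
Denominator Σ(y_t−ȳ)² = 457.7143
r_1 = 197.9592 / 457.7143 = 0.432

0.432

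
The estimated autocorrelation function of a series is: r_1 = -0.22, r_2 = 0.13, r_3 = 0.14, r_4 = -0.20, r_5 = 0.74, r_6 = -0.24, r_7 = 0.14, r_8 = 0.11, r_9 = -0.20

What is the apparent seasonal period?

The largest autocorrelation is r_5 = 0.74; the remaining lags stay at or below 0.14.
The dominant spike at lag 5 indicates a seasonal period of 5.

5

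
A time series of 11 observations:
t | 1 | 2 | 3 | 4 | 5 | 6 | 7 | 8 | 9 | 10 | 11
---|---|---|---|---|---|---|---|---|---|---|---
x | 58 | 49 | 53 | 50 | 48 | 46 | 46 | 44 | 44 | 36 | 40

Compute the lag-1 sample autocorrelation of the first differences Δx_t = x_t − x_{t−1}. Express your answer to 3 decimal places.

First differences Δx: -9, 4, -3, -2, -2, 0, -2, 0, -8, 4
Mean of differences = -1.8000
Numerator Σ(Δx_t−Δx̄)(Δx_{t+1}−Δx̄) = -96.6400
Denominator Σ(Δx_t−Δx̄)² = 165.6000
r_1(Δx) = -96.6400 / 165.6000 = -0.584

-0.584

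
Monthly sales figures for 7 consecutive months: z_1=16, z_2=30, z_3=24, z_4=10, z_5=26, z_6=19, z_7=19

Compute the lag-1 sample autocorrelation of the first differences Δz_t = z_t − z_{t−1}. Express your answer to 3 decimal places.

-0.452

First differences Δz: 14, -6, -14, 16, -7, 0
Mean of differences = 0.5000
Numerator Σ(Δz_t−Δz̄)(Δz_{t+1}−Δz̄) = -330.7500
Denominator Σ(Δz_t−Δz̄)² = 731.5000
r_1(Δz) = -330.7500 / 731.5000 = -0.452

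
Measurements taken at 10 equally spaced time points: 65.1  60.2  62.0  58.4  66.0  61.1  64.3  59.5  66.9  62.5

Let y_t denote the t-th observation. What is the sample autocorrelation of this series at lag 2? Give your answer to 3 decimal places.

Mean ȳ = (65.1 + 60.2 + 62.0 + 58.4 + 66.0 + 61.1 + 64.3 + 59.5 + 66.9 + 62.5)/10 = 62.6000
Numerator Σ_{t=1}^{8}(y_t−ȳ)(y_{t+2}−ȳ) = 30.8900
Denominator Σ(y_t−ȳ)² = 74.8200
r_2 = 30.8900 / 74.8200 = 0.413

0.413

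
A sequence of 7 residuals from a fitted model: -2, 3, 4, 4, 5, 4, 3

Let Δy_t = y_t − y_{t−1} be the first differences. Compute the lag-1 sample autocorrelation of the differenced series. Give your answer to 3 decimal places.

0.140

First differences Δy: 5, 1, 0, 1, -1, -1
Mean of differences = 0.8333
Numerator Σ(Δy_t−Δȳ)(Δy_{t+1}−Δȳ) = 3.4722
Denominator Σ(Δy_t−Δȳ)² = 24.8333
r_1(Δy) = 3.4722 / 24.8333 = 0.140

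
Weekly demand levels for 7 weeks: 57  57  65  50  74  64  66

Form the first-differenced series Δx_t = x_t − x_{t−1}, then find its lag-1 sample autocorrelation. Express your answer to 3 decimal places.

First differences Δx: 0, 8, -15, 24, -10, 2
Mean of differences = 1.5000
Numerator Σ(Δx_t−Δx̄)(Δx_{t+1}−Δx̄) = -752.7500
Denominator Σ(Δx_t−Δx̄)² = 955.5000
r_1(Δx) = -752.7500 / 955.5000 = -0.788

-0.788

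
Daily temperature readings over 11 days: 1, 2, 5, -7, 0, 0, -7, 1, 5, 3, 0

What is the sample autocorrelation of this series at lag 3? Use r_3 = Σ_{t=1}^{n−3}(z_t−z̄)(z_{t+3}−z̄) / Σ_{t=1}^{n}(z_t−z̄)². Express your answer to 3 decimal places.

Mean z̄ = (1 + 2 + 5 − 7 + 0 + 0 − 7 + 1 + 5 + 3 + 0)/11 = 0.2727
Numerator Σ_{t=1}^{8}(z_t−z̄)(z_{t+3}−z̄) = 24.3223
Denominator Σ(z_t−z̄)² = 162.1818
r_3 = 24.3223 / 162.1818 = 0.150

0.150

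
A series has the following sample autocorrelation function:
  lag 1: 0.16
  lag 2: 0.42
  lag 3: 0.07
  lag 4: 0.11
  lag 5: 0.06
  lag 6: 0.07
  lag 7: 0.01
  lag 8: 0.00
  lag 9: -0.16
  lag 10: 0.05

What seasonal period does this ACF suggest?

2

The largest autocorrelation is r_2 = 0.42; the remaining lags stay at or below 0.16.
The dominant spike at lag 2 indicates a seasonal period of 2.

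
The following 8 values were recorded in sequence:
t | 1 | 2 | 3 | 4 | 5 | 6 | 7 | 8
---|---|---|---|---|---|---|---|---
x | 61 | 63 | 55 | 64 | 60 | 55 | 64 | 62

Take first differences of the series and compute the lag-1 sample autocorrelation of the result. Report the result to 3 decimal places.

-0.608

First differences Δx: 2, -8, 9, -4, -5, 9, -2
Mean of differences = 0.1429
Numerator Σ(Δx_t−Δx̄)(Δx_{t+1}−Δx̄) = -167.1633
Denominator Σ(Δx_t−Δx̄)² = 274.8571
r_1(Δx) = -167.1633 / 274.8571 = -0.608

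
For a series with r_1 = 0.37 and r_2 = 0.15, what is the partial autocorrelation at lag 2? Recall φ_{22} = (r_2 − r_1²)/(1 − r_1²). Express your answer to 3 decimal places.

0.015

φ_{22} = (r_2 − r_1²) / (1 − r_1²)
r_1² = (0.37)² = 0.1369
Numerator = 0.15 − 0.1369 = 0.0131; denominator = 1 − 0.1369 = 0.8631
φ_{22} = 0.0131 / 0.8631 = 0.015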